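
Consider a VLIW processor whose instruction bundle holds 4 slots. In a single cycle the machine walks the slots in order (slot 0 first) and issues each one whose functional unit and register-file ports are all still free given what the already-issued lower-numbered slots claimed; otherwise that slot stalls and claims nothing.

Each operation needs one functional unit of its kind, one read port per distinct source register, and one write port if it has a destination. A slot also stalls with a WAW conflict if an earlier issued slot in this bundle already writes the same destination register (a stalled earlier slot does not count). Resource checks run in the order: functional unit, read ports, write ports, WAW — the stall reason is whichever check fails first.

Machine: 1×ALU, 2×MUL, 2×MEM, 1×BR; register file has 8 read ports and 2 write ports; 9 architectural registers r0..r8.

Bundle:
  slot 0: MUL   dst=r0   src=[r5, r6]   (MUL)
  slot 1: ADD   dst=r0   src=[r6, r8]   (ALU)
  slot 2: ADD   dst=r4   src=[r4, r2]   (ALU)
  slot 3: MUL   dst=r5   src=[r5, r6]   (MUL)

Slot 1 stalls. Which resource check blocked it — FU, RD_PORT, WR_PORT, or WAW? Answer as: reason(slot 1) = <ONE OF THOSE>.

[0] MUL needs rd=2 wr=1: ok; after: ALU=1 MUL=1 MEM=2 BR=1, R=6, W=1
[1] ALU needs rd=2 wr=1: WAW; after: ALU=1 MUL=1 MEM=2 BR=1, R=6, W=1
[2] ALU needs rd=2 wr=1: ok; after: ALU=0 MUL=1 MEM=2 BR=1, R=4, W=0
[3] MUL needs rd=2 wr=1: WR_PORT; after: ALU=0 MUL=1 MEM=2 BR=1, R=4, W=0

reason(slot 1) = WAW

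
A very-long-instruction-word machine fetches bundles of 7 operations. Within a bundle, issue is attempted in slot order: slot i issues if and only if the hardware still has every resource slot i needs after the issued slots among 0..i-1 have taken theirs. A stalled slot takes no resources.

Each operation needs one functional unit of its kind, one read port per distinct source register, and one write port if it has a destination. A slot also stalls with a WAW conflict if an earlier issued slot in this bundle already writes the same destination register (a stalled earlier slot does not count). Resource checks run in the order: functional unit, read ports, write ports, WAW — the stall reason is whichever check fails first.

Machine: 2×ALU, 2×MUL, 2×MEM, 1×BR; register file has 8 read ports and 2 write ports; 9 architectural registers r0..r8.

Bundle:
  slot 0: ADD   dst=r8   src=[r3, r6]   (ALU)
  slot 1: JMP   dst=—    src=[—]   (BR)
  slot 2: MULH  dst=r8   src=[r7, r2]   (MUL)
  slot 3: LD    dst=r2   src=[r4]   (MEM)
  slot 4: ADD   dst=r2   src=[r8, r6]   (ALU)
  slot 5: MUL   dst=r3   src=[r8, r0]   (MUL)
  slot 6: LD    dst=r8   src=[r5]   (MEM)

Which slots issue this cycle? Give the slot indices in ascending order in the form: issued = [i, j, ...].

  0. ALU→r8 ⇒ go  {1A/2Mu/2Ld/1B | 6r 1w}
  1. BR ⇒ go  {1A/2Mu/2Ld/0B | 6r 1w}
  2. MUL→r8 ⇒ no(WAW)  {1A/2Mu/2Ld/0B | 6r 1w}
  3. MEM→r2 ⇒ go  {1A/2Mu/1Ld/0B | 5r 0w}
  4. ALU→r2 ⇒ no(WR_PORT)  {1A/2Mu/1Ld/0B | 5r 0w}
  5. MUL→r3 ⇒ no(WR_PORT)  {1A/2Mu/1Ld/0B | 5r 0w}
  6. MEM→r8 ⇒ no(WR_PORT)  {1A/2Mu/1Ld/0B | 5r 0w}

issued = [0, 1, 3]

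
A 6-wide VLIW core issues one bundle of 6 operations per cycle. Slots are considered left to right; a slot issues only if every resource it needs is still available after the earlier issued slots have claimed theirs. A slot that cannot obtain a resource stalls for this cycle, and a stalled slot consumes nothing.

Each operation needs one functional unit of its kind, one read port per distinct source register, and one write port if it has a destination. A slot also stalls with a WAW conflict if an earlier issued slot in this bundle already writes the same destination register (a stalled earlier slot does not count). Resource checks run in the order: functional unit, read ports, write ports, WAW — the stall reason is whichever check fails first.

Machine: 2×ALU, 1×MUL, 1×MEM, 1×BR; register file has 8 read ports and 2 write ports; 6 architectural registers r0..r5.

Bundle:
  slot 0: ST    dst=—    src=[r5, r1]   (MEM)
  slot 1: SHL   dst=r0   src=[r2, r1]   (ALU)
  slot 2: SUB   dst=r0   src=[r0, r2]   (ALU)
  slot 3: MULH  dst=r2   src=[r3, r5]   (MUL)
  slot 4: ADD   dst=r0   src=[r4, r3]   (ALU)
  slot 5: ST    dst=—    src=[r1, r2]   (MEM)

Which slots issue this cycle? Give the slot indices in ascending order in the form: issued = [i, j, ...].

issued = [0, 1, 3]

(0) want 1×MEM +2rd +0wr — yes → AL2|MU1|ME0|BR1|rd6|wr2
(1) want 1×ALU +2rd +1wr — yes → AL1|MU1|ME0|BR1|rd4|wr1
(2) want 1×ALU +2rd +1wr — WAW → AL1|MU1|ME0|BR1|rd4|wr1
(3) want 1×MUL +2rd +1wr — yes → AL1|MU0|ME0|BR1|rd2|wr0
(4) want 1×ALU +2rd +1wr — WR_PORT → AL1|MU0|ME0|BR1|rd2|wr0
(5) want 1×MEM +2rd +0wr — FU → AL1|MU0|ME0|BR1|rd2|wr0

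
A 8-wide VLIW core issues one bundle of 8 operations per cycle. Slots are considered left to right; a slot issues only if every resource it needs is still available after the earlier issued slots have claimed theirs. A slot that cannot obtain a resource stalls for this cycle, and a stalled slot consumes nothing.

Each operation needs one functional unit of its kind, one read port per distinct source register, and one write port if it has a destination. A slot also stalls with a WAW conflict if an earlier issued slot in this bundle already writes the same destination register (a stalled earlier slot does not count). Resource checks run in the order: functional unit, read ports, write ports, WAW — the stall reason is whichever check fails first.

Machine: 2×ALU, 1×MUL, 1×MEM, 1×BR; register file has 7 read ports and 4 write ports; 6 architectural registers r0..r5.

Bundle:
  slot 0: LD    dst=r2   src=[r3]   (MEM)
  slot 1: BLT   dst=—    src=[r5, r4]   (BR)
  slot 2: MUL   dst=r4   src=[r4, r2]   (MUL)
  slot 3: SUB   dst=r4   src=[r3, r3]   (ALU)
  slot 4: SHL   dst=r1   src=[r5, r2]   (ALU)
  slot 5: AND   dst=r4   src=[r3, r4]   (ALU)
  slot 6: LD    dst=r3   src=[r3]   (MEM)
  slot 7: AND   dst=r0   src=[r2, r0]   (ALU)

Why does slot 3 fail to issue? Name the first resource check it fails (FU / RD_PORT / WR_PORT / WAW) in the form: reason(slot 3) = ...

reason(slot 3) = WAW

  0. MEM→r2 ⇒ go  {2A/1Mu/0Ld/1B | 6r 3w}
  1. BR ⇒ go  {2A/1Mu/0Ld/0B | 4r 3w}
  2. MUL→r4 ⇒ go  {2A/0Mu/0Ld/0B | 2r 2w}
  3. ALU→r4 ⇒ no(WAW)  {2A/0Mu/0Ld/0B | 2r 2w}
  4. ALU→r1 ⇒ go  {1A/0Mu/0Ld/0B | 0r 1w}
  5. ALU→r4 ⇒ no(RD_PORT)  {1A/0Mu/0Ld/0B | 0r 1w}
  6. MEM→r3 ⇒ no(FU)  {1A/0Mu/0Ld/0B | 0r 1w}
  7. ALU→r0 ⇒ no(RD_PORT)  {1A/0Mu/0Ld/0B | 0r 1w}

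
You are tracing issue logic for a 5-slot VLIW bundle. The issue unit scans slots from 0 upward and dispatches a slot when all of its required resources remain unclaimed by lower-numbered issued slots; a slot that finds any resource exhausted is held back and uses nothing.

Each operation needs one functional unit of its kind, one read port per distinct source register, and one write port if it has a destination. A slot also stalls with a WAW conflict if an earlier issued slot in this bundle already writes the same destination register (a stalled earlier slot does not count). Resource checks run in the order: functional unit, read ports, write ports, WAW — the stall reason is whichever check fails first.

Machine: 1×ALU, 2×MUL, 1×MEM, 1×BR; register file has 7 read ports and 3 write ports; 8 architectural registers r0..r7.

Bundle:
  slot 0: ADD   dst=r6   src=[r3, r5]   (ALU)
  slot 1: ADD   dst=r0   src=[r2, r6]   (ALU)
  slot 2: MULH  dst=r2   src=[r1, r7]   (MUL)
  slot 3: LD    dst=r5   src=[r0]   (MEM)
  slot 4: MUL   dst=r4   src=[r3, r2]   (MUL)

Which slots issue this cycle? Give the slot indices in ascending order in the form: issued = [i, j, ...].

issued = [0, 2, 3]

slot 0 (ALU): ISSUE — free A0,Mu2,Ld1,B1 rp5 wp2
slot 1 (ALU): stall FU — free A0,Mu2,Ld1,B1 rp5 wp2
slot 2 (MUL): ISSUE — free A0,Mu1,Ld1,B1 rp3 wp1
slot 3 (MEM): ISSUE — free A0,Mu1,Ld0,B1 rp2 wp0
slot 4 (MUL): stall WR_PORT — free A0,Mu1,Ld0,B1 rp2 wp0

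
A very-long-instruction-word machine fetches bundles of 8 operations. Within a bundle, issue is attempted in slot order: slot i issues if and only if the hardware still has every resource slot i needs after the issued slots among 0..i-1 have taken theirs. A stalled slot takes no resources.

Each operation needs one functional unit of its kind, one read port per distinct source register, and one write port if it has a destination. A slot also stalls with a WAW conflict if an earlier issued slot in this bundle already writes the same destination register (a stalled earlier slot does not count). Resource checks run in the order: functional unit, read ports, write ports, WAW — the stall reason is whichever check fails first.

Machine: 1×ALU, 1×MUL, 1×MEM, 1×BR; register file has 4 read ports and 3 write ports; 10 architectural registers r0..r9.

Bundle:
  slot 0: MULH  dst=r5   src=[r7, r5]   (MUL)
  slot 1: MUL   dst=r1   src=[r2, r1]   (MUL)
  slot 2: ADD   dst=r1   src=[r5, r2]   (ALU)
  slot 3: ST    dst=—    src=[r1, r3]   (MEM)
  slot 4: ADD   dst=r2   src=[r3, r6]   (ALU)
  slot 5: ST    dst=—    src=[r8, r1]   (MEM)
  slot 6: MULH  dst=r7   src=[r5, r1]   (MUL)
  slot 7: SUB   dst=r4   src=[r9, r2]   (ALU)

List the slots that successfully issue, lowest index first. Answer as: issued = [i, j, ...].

issued = [0, 2]

(0) want 1×MUL +2rd +1wr — yes → AL1|MU0|ME1|BR1|rd2|wr2
(1) want 1×MUL +2rd +1wr — FU → AL1|MU0|ME1|BR1|rd2|wr2
(2) want 1×ALU +2rd +1wr — yes → AL0|MU0|ME1|BR1|rd0|wr1
(3) want 1×MEM +2rd +0wr — RD_PORT → AL0|MU0|ME1|BR1|rd0|wr1
(4) want 1×ALU +2rd +1wr — FU → AL0|MU0|ME1|BR1|rd0|wr1
(5) want 1×MEM +2rd +0wr — RD_PORT → AL0|MU0|ME1|BR1|rd0|wr1
(6) want 1×MUL +2rd +1wr — FU → AL0|MU0|ME1|BR1|rd0|wr1
(7) want 1×ALU +2rd +1wr — FU → AL0|MU0|ME1|BR1|rd0|wr1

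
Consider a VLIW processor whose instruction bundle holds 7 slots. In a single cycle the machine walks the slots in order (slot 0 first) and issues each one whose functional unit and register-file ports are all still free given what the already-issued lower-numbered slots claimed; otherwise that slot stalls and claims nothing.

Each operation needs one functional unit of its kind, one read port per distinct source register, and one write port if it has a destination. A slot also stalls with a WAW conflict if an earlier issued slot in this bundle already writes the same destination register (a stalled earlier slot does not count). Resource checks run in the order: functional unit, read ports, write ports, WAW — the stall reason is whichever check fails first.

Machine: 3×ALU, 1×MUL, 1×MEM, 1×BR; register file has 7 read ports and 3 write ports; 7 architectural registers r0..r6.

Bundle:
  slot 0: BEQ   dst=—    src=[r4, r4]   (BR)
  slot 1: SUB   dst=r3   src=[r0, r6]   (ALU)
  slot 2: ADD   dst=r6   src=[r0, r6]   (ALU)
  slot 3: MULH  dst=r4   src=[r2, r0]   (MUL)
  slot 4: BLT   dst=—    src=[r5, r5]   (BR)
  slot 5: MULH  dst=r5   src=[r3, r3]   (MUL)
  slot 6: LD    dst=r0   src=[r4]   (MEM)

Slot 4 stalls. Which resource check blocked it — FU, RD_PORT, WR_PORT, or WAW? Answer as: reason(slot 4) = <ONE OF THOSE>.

slot 0 (BR): ISSUE — free A3,Mu1,Ld1,B0 rp6 wp3
slot 1 (ALU): ISSUE — free A2,Mu1,Ld1,B0 rp4 wp2
slot 2 (ALU): ISSUE — free A1,Mu1,Ld1,B0 rp2 wp1
slot 3 (MUL): ISSUE — free A1,Mu0,Ld1,B0 rp0 wp0
slot 4 (BR): stall FU — free A1,Mu0,Ld1,B0 rp0 wp0
slot 5 (MUL): stall FU — free A1,Mu0,Ld1,B0 rp0 wp0
slot 6 (MEM): stall RD_PORT — free A1,Mu0,Ld1,B0 rp0 wp0

reason(slot 4) = FU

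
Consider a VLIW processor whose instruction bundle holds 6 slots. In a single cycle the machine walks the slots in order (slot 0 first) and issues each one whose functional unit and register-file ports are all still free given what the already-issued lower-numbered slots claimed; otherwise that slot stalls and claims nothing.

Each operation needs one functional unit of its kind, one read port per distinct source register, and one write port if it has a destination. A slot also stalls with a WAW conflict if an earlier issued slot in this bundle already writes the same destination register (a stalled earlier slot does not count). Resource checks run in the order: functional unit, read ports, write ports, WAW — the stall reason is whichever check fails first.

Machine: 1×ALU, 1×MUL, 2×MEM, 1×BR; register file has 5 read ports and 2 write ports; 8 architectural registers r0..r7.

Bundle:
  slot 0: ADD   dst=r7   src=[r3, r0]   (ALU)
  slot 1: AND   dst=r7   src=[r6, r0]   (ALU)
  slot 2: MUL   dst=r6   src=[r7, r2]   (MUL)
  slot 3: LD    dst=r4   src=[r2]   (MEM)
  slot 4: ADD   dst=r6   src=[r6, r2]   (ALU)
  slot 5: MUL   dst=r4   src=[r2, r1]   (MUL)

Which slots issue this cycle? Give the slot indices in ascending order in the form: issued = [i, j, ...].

issued = [0, 2]

[0] ALU needs rd=2 wr=1: ok; after: ALU=0 MUL=1 MEM=2 BR=1, R=3, W=1
[1] ALU needs rd=2 wr=1: FU; after: ALU=0 MUL=1 MEM=2 BR=1, R=3, W=1
[2] MUL needs rd=2 wr=1: ok; after: ALU=0 MUL=0 MEM=2 BR=1, R=1, W=0
[3] MEM needs rd=1 wr=1: WR_PORT; after: ALU=0 MUL=0 MEM=2 BR=1, R=1, W=0
[4] ALU needs rd=2 wr=1: FU; after: ALU=0 MUL=0 MEM=2 BR=1, R=1, W=0
[5] MUL needs rd=2 wr=1: FU; after: ALU=0 MUL=0 MEM=2 BR=1, R=1, W=0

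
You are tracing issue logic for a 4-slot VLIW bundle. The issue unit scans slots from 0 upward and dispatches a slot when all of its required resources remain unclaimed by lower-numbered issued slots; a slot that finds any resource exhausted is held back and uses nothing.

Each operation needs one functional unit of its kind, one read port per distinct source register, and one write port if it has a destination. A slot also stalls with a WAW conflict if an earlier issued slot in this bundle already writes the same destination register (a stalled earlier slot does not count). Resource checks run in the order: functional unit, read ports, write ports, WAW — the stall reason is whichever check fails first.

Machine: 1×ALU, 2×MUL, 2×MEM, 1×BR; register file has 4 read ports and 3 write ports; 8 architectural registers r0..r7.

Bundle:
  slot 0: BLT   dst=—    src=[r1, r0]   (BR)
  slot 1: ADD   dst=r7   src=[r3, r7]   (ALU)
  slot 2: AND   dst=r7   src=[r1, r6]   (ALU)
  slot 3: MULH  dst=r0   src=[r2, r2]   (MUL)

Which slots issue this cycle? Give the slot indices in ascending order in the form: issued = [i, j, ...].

issued = [0, 1]

  0. BR ⇒ go  {1A/2Mu/2Ld/0B | 2r 3w}
  1. ALU→r7 ⇒ go  {0A/2Mu/2Ld/0B | 0r 2w}
  2. ALU→r7 ⇒ no(FU)  {0A/2Mu/2Ld/0B | 0r 2w}
  3. MUL→r0 ⇒ no(RD_PORT)  {0A/2Mu/2Ld/0B | 0r 2w}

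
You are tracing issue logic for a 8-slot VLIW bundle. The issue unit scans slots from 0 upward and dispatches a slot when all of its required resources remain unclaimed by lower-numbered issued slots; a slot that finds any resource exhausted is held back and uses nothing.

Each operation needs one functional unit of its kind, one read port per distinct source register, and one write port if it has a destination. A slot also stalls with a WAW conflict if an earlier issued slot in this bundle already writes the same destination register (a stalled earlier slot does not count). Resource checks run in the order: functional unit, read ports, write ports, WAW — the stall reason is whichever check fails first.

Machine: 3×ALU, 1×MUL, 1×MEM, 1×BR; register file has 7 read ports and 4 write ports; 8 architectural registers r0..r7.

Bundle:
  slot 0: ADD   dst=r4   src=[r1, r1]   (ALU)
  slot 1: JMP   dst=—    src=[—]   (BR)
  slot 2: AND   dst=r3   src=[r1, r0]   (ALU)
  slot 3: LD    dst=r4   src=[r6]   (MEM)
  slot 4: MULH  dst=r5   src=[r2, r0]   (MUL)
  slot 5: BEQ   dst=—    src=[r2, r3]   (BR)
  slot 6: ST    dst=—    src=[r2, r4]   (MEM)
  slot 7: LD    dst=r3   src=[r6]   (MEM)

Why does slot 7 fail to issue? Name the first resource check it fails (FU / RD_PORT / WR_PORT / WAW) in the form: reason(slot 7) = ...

#0 ALU src=r1,r1 dispatched  <A:2 Mu:1 Ld:1 B:1 rd:6 wr:3>
#1 BR src=- dispatched  <A:2 Mu:1 Ld:1 B:0 rd:6 wr:3>
#2 ALU src=r1,r0 dispatched  <A:1 Mu:1 Ld:1 B:0 rd:4 wr:2>
#3 MEM src=r6 held:WAW  <A:1 Mu:1 Ld:1 B:0 rd:4 wr:2>
#4 MUL src=r2,r0 dispatched  <A:1 Mu:0 Ld:1 B:0 rd:2 wr:1>
#5 BR src=r2,r3 held:FU  <A:1 Mu:0 Ld:1 B:0 rd:2 wr:1>
#6 MEM src=r2,r4 dispatched  <A:1 Mu:0 Ld:0 B:0 rd:0 wr:1>
#7 MEM src=r6 held:FU  <A:1 Mu:0 Ld:0 B:0 rd:0 wr:1>

reason(slot 7) = FU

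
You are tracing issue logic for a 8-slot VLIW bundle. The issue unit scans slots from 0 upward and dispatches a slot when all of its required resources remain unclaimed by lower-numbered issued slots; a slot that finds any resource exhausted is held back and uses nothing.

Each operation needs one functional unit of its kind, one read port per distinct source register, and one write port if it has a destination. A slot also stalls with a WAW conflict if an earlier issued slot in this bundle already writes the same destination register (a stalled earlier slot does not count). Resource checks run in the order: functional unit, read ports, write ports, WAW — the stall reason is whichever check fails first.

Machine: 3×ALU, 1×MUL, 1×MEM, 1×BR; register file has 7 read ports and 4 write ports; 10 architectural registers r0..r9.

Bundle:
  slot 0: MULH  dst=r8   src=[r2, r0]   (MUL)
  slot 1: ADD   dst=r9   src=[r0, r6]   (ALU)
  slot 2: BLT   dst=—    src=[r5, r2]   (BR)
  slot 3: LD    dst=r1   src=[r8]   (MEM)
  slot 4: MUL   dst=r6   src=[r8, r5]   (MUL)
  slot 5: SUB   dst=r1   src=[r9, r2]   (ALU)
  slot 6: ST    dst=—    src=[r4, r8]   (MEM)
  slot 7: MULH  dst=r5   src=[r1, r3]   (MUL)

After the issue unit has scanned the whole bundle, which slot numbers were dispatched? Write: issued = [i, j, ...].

issued = [0, 1, 2, 3]

#0 MUL src=r2,r0 dispatched  <A:3 Mu:0 Ld:1 B:1 rd:5 wr:3>
#1 ALU src=r0,r6 dispatched  <A:2 Mu:0 Ld:1 B:1 rd:3 wr:2>
#2 BR src=r5,r2 dispatched  <A:2 Mu:0 Ld:1 B:0 rd:1 wr:2>
#3 MEM src=r8 dispatched  <A:2 Mu:0 Ld:0 B:0 rd:0 wr:1>
#4 MUL src=r8,r5 held:FU  <A:2 Mu:0 Ld:0 B:0 rd:0 wr:1>
#5 ALU src=r9,r2 held:RD_PORT  <A:2 Mu:0 Ld:0 B:0 rd:0 wr:1>
#6 MEM src=r4,r8 held:FU  <A:2 Mu:0 Ld:0 B:0 rd:0 wr:1>
#7 MUL src=r1,r3 held:FU  <A:2 Mu:0 Ld:0 B:0 rd:0 wr:1>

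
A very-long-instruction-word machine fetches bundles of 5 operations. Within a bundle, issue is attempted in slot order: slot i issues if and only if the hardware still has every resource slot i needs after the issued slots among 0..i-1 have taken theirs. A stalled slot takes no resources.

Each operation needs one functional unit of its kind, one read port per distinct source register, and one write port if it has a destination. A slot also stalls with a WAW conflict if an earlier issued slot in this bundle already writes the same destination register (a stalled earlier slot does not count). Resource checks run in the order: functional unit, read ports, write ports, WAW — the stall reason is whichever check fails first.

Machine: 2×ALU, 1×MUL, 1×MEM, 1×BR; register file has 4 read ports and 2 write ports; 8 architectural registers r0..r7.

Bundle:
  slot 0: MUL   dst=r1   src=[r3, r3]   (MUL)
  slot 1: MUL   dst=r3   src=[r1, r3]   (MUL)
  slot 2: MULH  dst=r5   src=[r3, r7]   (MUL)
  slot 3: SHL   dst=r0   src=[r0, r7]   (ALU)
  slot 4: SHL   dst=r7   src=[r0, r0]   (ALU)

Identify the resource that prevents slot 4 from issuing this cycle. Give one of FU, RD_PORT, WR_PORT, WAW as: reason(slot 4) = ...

#0 MUL src=r3,r3 dispatched  <A:2 Mu:0 Ld:1 B:1 rd:3 wr:1>
#1 MUL src=r1,r3 held:FU  <A:2 Mu:0 Ld:1 B:1 rd:3 wr:1>
#2 MUL src=r3,r7 held:FU  <A:2 Mu:0 Ld:1 B:1 rd:3 wr:1>
#3 ALU src=r0,r7 dispatched  <A:1 Mu:0 Ld:1 B:1 rd:1 wr:0>
#4 ALU src=r0,r0 held:WR_PORT  <A:1 Mu:0 Ld:1 B:1 rd:1 wr:0>

reason(slot 4) = WR_PORT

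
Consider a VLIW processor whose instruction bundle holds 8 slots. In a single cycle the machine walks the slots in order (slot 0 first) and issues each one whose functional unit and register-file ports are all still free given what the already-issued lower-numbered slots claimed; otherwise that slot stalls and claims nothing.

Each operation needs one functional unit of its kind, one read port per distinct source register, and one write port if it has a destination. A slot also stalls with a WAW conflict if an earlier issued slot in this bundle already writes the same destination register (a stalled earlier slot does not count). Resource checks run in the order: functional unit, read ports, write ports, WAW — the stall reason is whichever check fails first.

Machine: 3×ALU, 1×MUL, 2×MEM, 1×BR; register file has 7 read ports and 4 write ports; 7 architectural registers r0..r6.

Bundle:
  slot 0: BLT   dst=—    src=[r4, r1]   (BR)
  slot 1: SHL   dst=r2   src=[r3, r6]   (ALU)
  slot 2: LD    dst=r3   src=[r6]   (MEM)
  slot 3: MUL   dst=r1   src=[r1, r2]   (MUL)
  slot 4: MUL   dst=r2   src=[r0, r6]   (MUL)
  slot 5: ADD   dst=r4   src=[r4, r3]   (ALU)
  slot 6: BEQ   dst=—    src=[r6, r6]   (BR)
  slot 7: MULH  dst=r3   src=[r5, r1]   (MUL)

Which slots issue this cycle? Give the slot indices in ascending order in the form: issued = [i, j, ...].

slot 0 (BR): ISSUE — free A3,Mu1,Ld2,B0 rp5 wp4
slot 1 (ALU): ISSUE — free A2,Mu1,Ld2,B0 rp3 wp3
slot 2 (MEM): ISSUE — free A2,Mu1,Ld1,B0 rp2 wp2
slot 3 (MUL): ISSUE — free A2,Mu0,Ld1,B0 rp0 wp1
slot 4 (MUL): stall FU — free A2,Mu0,Ld1,B0 rp0 wp1
slot 5 (ALU): stall RD_PORT — free A2,Mu0,Ld1,B0 rp0 wp1
slot 6 (BR): stall FU — free A2,Mu0,Ld1,B0 rp0 wp1
slot 7 (MUL): stall FU — free A2,Mu0,Ld1,B0 rp0 wp1

issued = [0, 1, 2, 3]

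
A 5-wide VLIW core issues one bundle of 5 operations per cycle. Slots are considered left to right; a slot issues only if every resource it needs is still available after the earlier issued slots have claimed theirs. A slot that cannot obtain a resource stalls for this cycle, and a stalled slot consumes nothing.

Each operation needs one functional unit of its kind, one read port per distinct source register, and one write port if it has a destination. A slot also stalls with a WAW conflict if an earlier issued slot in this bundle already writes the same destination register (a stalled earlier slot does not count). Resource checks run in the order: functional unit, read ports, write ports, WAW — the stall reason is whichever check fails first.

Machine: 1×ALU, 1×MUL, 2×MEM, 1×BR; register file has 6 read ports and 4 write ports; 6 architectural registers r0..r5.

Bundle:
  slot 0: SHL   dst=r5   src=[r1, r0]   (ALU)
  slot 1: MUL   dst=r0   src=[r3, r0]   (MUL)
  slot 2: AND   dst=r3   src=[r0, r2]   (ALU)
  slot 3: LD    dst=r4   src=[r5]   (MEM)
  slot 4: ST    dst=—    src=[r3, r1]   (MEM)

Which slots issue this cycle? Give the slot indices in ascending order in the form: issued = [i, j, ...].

issued = [0, 1, 3]

  0. ALU→r5 ⇒ go  {0A/1Mu/2Ld/1B | 4r 3w}
  1. MUL→r0 ⇒ go  {0A/0Mu/2Ld/1B | 2r 2w}
  2. ALU→r3 ⇒ no(FU)  {0A/0Mu/2Ld/1B | 2r 2w}
  3. MEM→r4 ⇒ go  {0A/0Mu/1Ld/1B | 1r 1w}
  4. MEM ⇒ no(RD_PORT)  {0A/0Mu/1Ld/1B | 1r 1w}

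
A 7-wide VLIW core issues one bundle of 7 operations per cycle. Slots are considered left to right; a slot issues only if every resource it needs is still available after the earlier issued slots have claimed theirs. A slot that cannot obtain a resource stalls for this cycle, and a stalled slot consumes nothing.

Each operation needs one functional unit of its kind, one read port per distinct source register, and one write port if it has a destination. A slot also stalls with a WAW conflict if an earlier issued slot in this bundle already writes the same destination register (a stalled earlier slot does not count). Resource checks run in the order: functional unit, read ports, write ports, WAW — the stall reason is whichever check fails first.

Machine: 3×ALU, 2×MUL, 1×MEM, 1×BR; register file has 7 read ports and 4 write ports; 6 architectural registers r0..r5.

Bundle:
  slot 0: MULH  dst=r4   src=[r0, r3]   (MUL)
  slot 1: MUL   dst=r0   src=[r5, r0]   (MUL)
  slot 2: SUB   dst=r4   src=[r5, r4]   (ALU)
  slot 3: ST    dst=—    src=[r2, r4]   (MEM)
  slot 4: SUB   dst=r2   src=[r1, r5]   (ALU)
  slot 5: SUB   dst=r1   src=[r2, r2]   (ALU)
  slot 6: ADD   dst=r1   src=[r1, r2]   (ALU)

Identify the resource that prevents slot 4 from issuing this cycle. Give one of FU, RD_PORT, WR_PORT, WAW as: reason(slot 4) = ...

  0. MUL→r4 ⇒ go  {3A/1Mu/1Ld/1B | 5r 3w}
  1. MUL→r0 ⇒ go  {3A/0Mu/1Ld/1B | 3r 2w}
  2. ALU→r4 ⇒ no(WAW)  {3A/0Mu/1Ld/1B | 3r 2w}
  3. MEM ⇒ go  {3A/0Mu/0Ld/1B | 1r 2w}
  4. ALU→r2 ⇒ no(RD_PORT)  {3A/0Mu/0Ld/1B | 1r 2w}
  5. ALU→r1 ⇒ go  {2A/0Mu/0Ld/1B | 0r 1w}
  6. ALU→r1 ⇒ no(RD_PORT)  {2A/0Mu/0Ld/1B | 0r 1w}

reason(slot 4) = RD_PORT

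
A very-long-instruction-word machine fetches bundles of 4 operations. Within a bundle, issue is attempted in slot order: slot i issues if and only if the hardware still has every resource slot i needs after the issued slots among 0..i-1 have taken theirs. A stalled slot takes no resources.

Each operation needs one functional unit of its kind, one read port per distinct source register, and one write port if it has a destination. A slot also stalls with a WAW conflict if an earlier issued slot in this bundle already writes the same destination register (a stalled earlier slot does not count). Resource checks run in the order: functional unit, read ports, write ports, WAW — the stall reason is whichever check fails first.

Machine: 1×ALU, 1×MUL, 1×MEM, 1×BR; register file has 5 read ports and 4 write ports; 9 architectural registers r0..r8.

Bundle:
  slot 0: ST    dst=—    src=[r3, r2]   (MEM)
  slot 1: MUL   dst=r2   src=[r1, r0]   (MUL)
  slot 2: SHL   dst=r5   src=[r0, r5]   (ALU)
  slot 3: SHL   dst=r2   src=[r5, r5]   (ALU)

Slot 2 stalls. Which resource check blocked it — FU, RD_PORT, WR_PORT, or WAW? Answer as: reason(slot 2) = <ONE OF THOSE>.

reason(slot 2) = RD_PORT

(0) want 1×MEM +2rd +0wr — yes → AL1|MU1|ME0|BR1|rd3|wr4
(1) want 1×MUL +2rd +1wr — yes → AL1|MU0|ME0|BR1|rd1|wr3
(2) want 1×ALU +2rd +1wr — RD_PORT → AL1|MU0|ME0|BR1|rd1|wr3
(3) want 1×ALU +1rd +1wr — WAW → AL1|MU0|ME0|BR1|rd1|wr3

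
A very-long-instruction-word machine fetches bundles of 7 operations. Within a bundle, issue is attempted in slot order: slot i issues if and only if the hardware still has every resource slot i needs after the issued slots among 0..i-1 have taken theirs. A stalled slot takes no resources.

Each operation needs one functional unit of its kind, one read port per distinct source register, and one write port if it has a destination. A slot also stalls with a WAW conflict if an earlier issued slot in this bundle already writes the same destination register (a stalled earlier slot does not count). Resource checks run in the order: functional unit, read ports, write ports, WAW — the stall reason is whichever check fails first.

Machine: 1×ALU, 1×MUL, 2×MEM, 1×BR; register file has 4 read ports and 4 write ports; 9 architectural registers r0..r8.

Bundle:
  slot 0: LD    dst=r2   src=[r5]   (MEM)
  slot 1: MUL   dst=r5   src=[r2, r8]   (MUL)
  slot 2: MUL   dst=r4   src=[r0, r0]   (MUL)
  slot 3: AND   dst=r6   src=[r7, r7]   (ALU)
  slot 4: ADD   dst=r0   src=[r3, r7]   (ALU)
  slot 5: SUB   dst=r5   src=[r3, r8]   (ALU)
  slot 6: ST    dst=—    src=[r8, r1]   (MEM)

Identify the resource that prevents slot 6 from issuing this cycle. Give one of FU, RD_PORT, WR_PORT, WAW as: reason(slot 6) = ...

slot 0 (MEM): ISSUE — free A1,Mu1,Ld1,B1 rp3 wp3
slot 1 (MUL): ISSUE — free A1,Mu0,Ld1,B1 rp1 wp2
slot 2 (MUL): stall FU — free A1,Mu0,Ld1,B1 rp1 wp2
slot 3 (ALU): ISSUE — free A0,Mu0,Ld1,B1 rp0 wp1
slot 4 (ALU): stall FU — free A0,Mu0,Ld1,B1 rp0 wp1
slot 5 (ALU): stall FU — free A0,Mu0,Ld1,B1 rp0 wp1
slot 6 (MEM): stall RD_PORT — free A0,Mu0,Ld1,B1 rp0 wp1

reason(slot 6) = RD_PORT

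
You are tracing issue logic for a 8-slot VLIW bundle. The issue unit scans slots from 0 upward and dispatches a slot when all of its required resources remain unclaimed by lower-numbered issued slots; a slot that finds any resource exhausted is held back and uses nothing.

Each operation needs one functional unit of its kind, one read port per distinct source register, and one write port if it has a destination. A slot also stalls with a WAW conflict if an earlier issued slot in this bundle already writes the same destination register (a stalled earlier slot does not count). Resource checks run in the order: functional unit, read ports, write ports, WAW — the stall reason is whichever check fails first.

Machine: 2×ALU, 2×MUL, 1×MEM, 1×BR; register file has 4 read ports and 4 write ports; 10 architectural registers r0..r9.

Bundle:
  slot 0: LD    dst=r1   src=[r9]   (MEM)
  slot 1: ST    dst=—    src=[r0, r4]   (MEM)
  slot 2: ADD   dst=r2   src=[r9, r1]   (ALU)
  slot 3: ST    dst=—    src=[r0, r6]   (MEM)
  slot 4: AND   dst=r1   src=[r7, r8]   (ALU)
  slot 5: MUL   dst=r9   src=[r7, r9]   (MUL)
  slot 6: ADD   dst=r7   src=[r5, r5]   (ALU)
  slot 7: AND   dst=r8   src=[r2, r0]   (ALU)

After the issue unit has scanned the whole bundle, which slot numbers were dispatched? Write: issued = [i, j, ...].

issued = [0, 2, 6]

(0) want 1×MEM +1rd +1wr — yes → AL2|MU2|ME0|BR1|rd3|wr3
(1) want 1×MEM +2rd +0wr — FU → AL2|MU2|ME0|BR1|rd3|wr3
(2) want 1×ALU +2rd +1wr — yes → AL1|MU2|ME0|BR1|rd1|wr2
(3) want 1×MEM +2rd +0wr — FU → AL1|MU2|ME0|BR1|rd1|wr2
(4) want 1×ALU +2rd +1wr — RD_PORT → AL1|MU2|ME0|BR1|rd1|wr2
(5) want 1×MUL +2rd +1wr — RD_PORT → AL1|MU2|ME0|BR1|rd1|wr2
(6) want 1×ALU +1rd +1wr — yes → AL0|MU2|ME0|BR1|rd0|wr1
(7) want 1×ALU +2rd +1wr — FU → AL0|MU2|ME0|BR1|rd0|wr1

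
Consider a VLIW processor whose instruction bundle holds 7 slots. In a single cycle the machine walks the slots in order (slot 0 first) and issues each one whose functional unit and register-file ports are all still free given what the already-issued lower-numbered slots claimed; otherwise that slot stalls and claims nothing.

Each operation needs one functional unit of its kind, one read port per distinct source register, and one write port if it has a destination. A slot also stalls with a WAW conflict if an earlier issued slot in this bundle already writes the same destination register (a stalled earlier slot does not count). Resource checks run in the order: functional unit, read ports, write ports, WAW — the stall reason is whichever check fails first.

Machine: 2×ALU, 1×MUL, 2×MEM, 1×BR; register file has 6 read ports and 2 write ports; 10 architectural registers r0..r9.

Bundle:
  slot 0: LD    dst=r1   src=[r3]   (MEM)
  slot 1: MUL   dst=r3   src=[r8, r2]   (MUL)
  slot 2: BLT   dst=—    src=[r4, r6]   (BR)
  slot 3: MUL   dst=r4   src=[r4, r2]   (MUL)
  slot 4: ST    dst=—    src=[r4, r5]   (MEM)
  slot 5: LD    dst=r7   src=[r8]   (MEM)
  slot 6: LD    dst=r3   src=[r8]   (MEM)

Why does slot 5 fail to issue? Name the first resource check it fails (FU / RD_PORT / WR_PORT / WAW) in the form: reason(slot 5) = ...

reason(slot 5) = WR_PORT

(0) want 1×MEM +1rd +1wr — yes → AL2|MU1|ME1|BR1|rd5|wr1
(1) want 1×MUL +2rd +1wr — yes → AL2|MU0|ME1|BR1|rd3|wr0
(2) want 1×BR +2rd +0wr — yes → AL2|MU0|ME1|BR0|rd1|wr0
(3) want 1×MUL +2rd +1wr — FU → AL2|MU0|ME1|BR0|rd1|wr0
(4) want 1×MEM +2rd +0wr — RD_PORT → AL2|MU0|ME1|BR0|rd1|wr0
(5) want 1×MEM +1rd +1wr — WR_PORT → AL2|MU0|ME1|BR0|rd1|wr0
(6) want 1×MEM +1rd +1wr — WR_PORT → AL2|MU0|ME1|BR0|rd1|wr0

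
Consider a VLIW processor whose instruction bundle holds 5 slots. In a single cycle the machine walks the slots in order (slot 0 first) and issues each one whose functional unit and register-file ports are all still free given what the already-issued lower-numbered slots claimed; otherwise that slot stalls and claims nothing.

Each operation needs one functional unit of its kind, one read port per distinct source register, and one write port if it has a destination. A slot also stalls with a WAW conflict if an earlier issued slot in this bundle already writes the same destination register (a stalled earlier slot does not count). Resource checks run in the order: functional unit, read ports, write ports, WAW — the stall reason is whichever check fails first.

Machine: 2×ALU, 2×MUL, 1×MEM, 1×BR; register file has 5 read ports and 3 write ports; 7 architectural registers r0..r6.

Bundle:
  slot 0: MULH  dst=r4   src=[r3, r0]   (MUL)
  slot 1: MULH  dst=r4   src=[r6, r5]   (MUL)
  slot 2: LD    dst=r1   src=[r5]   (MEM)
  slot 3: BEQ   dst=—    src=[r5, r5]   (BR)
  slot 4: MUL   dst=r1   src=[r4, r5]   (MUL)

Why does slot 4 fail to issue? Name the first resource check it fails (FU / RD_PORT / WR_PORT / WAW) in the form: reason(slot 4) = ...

#0 MUL src=r3,r0 dispatched  <A:2 Mu:1 Ld:1 B:1 rd:3 wr:2>
#1 MUL src=r6,r5 held:WAW  <A:2 Mu:1 Ld:1 B:1 rd:3 wr:2>
#2 MEM src=r5 dispatched  <A:2 Mu:1 Ld:0 B:1 rd:2 wr:1>
#3 BR src=r5,r5 dispatched  <A:2 Mu:1 Ld:0 B:0 rd:1 wr:1>
#4 MUL src=r4,r5 held:RD_PORT  <A:2 Mu:1 Ld:0 B:0 rd:1 wr:1>

reason(slot 4) = RD_PORT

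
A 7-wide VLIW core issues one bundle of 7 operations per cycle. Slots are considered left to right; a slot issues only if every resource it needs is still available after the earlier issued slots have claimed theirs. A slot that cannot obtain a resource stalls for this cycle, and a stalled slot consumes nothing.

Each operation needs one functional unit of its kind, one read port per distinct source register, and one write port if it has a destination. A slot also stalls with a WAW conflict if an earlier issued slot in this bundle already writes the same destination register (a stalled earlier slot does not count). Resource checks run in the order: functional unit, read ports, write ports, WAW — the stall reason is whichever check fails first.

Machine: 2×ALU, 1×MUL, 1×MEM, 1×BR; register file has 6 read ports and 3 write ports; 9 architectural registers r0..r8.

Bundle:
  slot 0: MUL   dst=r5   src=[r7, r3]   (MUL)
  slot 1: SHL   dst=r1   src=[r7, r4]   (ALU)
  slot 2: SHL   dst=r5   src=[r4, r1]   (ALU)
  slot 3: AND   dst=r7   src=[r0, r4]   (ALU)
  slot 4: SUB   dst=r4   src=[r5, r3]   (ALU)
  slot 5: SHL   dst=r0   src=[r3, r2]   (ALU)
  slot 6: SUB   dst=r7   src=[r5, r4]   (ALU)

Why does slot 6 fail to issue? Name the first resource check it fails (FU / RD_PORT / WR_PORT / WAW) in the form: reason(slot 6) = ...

#0 MUL src=r7,r3 dispatched  <A:2 Mu:0 Ld:1 B:1 rd:4 wr:2>
#1 ALU src=r7,r4 dispatched  <A:1 Mu:0 Ld:1 B:1 rd:2 wr:1>
#2 ALU src=r4,r1 held:WAW  <A:1 Mu:0 Ld:1 B:1 rd:2 wr:1>
#3 ALU src=r0,r4 dispatched  <A:0 Mu:0 Ld:1 B:1 rd:0 wr:0>
#4 ALU src=r5,r3 held:FU  <A:0 Mu:0 Ld:1 B:1 rd:0 wr:0>
#5 ALU src=r3,r2 held:FU  <A:0 Mu:0 Ld:1 B:1 rd:0 wr:0>
#6 ALU src=r5,r4 held:FU  <A:0 Mu:0 Ld:1 B:1 rd:0 wr:0>

reason(slot 6) = FU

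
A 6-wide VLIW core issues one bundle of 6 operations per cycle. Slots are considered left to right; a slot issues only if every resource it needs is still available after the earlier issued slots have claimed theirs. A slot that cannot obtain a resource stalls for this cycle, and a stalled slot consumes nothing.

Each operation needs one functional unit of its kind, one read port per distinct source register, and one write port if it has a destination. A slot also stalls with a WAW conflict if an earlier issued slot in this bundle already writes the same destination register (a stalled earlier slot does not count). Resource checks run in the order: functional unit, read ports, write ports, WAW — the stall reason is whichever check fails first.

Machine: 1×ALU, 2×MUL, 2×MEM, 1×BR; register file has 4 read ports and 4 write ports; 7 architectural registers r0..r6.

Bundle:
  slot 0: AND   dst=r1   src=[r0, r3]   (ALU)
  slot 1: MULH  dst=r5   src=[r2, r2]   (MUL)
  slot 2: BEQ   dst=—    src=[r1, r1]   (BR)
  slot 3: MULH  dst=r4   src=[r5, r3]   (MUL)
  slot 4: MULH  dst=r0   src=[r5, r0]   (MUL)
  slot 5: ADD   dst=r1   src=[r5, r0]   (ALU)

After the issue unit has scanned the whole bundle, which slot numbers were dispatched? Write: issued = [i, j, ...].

  0. ALU→r1 ⇒ go  {0A/2Mu/2Ld/1B | 2r 3w}
  1. MUL→r5 ⇒ go  {0A/1Mu/2Ld/1B | 1r 2w}
  2. BR ⇒ go  {0A/1Mu/2Ld/0B | 0r 2w}
  3. MUL→r4 ⇒ no(RD_PORT)  {0A/1Mu/2Ld/0B | 0r 2w}
  4. MUL→r0 ⇒ no(RD_PORT)  {0A/1Mu/2Ld/0B | 0r 2w}
  5. ALU→r1 ⇒ no(FU)  {0A/1Mu/2Ld/0B | 0r 2w}

issued = [0, 1, 2]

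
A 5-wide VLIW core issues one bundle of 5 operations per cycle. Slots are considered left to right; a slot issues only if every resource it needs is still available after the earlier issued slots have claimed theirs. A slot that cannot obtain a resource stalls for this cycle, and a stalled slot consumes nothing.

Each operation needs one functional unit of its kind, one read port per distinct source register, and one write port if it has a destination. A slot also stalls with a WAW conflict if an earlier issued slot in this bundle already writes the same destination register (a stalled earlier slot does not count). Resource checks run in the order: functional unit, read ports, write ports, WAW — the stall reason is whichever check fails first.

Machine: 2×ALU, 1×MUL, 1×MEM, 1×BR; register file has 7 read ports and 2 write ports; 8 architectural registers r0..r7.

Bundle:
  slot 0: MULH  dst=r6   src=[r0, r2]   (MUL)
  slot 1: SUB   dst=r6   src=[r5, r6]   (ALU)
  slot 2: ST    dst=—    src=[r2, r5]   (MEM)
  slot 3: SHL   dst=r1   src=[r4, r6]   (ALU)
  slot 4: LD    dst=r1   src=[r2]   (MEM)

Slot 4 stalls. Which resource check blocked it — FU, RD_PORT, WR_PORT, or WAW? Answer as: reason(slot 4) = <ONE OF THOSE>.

#0 MUL src=r0,r2 dispatched  <A:2 Mu:0 Ld:1 B:1 rd:5 wr:1>
#1 ALU src=r5,r6 held:WAW  <A:2 Mu:0 Ld:1 B:1 rd:5 wr:1>
#2 MEM src=r2,r5 dispatched  <A:2 Mu:0 Ld:0 B:1 rd:3 wr:1>
#3 ALU src=r4,r6 dispatched  <A:1 Mu:0 Ld:0 B:1 rd:1 wr:0>
#4 MEM src=r2 held:FU  <A:1 Mu:0 Ld:0 B:1 rd:1 wr:0>

reason(slot 4) = FU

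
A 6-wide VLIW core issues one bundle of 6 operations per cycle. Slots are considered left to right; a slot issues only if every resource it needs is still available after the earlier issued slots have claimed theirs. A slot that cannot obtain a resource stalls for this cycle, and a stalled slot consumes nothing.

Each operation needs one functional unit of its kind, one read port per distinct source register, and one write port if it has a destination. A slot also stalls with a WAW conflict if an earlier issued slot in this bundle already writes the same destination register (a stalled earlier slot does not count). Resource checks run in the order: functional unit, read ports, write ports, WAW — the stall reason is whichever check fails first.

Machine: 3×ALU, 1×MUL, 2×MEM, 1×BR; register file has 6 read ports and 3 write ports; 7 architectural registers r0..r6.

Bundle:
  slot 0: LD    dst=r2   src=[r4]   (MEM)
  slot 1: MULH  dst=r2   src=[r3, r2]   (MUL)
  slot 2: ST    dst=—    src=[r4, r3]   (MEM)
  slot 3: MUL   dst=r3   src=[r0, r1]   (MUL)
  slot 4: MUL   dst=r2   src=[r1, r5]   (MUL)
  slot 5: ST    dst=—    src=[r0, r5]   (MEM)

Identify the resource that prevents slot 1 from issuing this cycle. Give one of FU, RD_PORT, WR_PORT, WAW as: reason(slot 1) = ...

reason(slot 1) = WAW

  0. MEM→r2 ⇒ go  {3A/1Mu/1Ld/1B | 5r 2w}
  1. MUL→r2 ⇒ no(WAW)  {3A/1Mu/1Ld/1B | 5r 2w}
  2. MEM ⇒ go  {3A/1Mu/0Ld/1B | 3r 2w}
  3. MUL→r3 ⇒ go  {3A/0Mu/0Ld/1B | 1r 1w}
  4. MUL→r2 ⇒ no(FU)  {3A/0Mu/0Ld/1B | 1r 1w}
  5. MEM ⇒ no(FU)  {3A/0Mu/0Ld/1B | 1r 1w}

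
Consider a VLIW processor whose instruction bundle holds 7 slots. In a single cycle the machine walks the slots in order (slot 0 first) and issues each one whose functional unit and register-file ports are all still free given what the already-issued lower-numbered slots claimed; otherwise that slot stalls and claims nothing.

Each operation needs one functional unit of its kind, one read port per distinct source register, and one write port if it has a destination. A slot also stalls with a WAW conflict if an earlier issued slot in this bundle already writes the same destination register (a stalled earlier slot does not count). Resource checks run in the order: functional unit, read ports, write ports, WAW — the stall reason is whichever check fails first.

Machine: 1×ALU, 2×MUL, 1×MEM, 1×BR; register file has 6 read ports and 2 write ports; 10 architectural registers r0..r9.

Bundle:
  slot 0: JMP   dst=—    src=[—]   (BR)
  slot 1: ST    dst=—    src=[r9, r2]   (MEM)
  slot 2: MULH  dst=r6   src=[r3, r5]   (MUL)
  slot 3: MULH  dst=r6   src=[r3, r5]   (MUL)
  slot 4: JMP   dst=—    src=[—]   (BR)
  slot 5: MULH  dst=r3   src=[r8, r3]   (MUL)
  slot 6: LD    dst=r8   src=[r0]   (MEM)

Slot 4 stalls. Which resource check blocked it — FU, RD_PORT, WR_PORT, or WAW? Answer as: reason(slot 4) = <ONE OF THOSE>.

slot 0 (BR): ISSUE — free A1,Mu2,Ld1,B0 rp6 wp2
slot 1 (MEM): ISSUE — free A1,Mu2,Ld0,B0 rp4 wp2
slot 2 (MUL): ISSUE — free A1,Mu1,Ld0,B0 rp2 wp1
slot 3 (MUL): stall WAW — free A1,Mu1,Ld0,B0 rp2 wp1
slot 4 (BR): stall FU — free A1,Mu1,Ld0,B0 rp2 wp1
slot 5 (MUL): ISSUE — free A1,Mu0,Ld0,B0 rp0 wp0
slot 6 (MEM): stall FU — free A1,Mu0,Ld0,B0 rp0 wp0

reason(slot 4) = FU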